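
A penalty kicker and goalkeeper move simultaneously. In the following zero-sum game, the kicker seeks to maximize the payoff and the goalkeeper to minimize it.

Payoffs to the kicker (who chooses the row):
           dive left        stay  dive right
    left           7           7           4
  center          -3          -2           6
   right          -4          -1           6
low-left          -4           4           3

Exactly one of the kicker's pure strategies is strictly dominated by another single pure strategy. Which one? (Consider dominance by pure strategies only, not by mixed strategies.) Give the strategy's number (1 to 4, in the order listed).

4

Compare low-left with left: 7 > -4, 7 > 4, 4 > 3.
So left strictly dominates low-left for the kicker; low-left is strictly dominated.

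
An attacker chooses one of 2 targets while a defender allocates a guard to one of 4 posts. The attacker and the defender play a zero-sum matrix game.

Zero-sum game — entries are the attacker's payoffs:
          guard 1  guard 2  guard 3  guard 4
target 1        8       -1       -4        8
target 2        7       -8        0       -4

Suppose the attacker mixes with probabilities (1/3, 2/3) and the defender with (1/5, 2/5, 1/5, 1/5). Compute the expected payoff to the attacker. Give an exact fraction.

-16/15

Against (1/5, 2/5, 1/5, 1/5), each row's expected payoff is target 1: 2; target 2: -13/5.
Taking the (1/3, 2/3)-weighted average: (1/3)·(2) + (2/3)·(-13/5) = -16/15.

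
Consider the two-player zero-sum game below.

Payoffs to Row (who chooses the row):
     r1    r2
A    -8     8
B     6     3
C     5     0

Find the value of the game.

Row C is strictly dominated by row B, so Row never plays it.
The remaining 2×2 game on (A, B) × (r1, r2) has no saddle point. Let Row play A with probability p; indifference gives −8p + 6(1−p) = 8p + 3(1−p), so p = 3/19.
Similarly Column's optimal q on r1 is 5/19, and the value is -8·(5/19) + (8)·(14/19) = 72/19.

72/19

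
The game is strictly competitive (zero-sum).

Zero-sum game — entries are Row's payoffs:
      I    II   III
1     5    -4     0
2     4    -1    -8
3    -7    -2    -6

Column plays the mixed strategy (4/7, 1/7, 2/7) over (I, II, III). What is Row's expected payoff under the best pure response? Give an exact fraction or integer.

16/7

1: (5)·(4/7) + (-4)·(1/7) + (0)·(2/7) = 16/7.
2: (4)·(4/7) + (-1)·(1/7) + (-8)·(2/7) = -1/7.
3: (-7)·(4/7) + (-2)·(1/7) + (-6)·(2/7) = -6.
The best pure response is 1 with expected payoff 16/7.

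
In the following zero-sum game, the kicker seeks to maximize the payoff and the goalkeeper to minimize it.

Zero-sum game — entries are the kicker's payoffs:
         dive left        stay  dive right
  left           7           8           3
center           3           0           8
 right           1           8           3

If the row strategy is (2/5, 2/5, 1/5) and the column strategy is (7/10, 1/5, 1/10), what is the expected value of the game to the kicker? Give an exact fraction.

22/5

Against (7/10, 1/5, 1/10), each row's expected payoff is left: 34/5; center: 29/10; right: 13/5.
Taking the (2/5, 2/5, 1/5)-weighted average: (2/5)·(34/5) + (2/5)·(29/10) + (1/5)·(13/5) = 22/5.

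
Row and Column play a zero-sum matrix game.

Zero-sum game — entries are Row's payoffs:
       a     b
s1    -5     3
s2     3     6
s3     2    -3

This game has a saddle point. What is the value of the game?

Row minima: -5, 3, -3 → Row's maximin is 3.
Column maxima: 3, 6 → Column's minimax is 3.
They coincide at (s2, a), so the value is 3.

3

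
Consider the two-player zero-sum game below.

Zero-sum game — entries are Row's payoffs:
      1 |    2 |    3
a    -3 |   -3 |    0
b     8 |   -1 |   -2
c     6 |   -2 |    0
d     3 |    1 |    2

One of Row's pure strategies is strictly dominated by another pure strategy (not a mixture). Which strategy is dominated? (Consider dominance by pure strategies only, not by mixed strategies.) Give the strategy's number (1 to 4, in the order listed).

Compare a with d: 3 > -3, 1 > -3, 2 > 0.
So d strictly dominates a for Row; a is strictly dominated.

1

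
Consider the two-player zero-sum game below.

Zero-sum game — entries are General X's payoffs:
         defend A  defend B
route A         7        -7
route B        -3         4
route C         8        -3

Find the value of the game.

Row route A is strictly dominated by row route C, so General X never plays it.
The remaining 2×2 game on (route B, route C) × (defend A, defend B) has no saddle point. Let General X play route B with probability p; indifference gives −3p + 8(1−p) = 4p − 3(1−p), so p = 11/18.
Similarly General Y's optimal q on defend A is 7/18, and the value is -3·(7/18) + (4)·(11/18) = 23/18.

23/18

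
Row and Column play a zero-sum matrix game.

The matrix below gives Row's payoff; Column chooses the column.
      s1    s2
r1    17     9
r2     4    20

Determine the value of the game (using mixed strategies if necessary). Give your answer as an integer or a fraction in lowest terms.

38/3

Row minima are 9 and 4, so Row's maximin is 9; column maxima are 17 and 20, so Column's minimax is 17. These differ, so the equilibrium is in mixed strategies.
Let Row play r1 with probability p. Column is indifferent when 17p + 4(1−p) = 9p + 20(1−p), giving p = 2/3.
Let Column play s1 with probability q. Row is indifferent when 17q + 9(1−q) = 4q + 20(1−q), giving q = 11/24.
The value is 17·(11/24) + (9)·(13/24) = 38/3.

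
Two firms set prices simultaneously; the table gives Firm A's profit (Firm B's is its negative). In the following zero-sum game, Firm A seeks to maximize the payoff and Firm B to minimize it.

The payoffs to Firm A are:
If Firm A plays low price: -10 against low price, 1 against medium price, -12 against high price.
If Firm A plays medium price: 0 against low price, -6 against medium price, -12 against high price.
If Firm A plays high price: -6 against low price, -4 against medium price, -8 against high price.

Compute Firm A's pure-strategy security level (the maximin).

-8

The worst-case payoff for each row is low price: -12, medium price: -12, high price: -8.
The best of these is -8.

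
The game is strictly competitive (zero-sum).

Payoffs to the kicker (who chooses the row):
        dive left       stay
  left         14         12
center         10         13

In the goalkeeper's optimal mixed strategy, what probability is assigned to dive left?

Row minima are 12 and 10, so the kicker's maximin is 12; column maxima are 14 and 13, so the goalkeeper's minimax is 13. These differ, so the equilibrium is in mixed strategies.
Let the goalkeeper play dive left with probability q. The kicker is indifferent when 14q + 12(1−q) = 10q + 13(1−q), giving q = 1/5.

1/5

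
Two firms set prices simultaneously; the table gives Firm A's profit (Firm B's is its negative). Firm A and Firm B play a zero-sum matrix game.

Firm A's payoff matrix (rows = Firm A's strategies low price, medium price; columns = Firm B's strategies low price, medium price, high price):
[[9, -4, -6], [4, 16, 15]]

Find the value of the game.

159/26

Column medium price is strictly dominated by high price for Firm B (it gives Firm A more in every row).
The remaining 2×2 game on (low price, medium price) × (low price, high price) has no saddle point. Let Firm A play low price with probability p; indifference gives 9p + 4(1−p) = −6p + 15(1−p), so p = 11/26.
Similarly Firm B's optimal q on low price is 21/26, and the value is 9·(21/26) + (-6)·(5/26) = 159/26.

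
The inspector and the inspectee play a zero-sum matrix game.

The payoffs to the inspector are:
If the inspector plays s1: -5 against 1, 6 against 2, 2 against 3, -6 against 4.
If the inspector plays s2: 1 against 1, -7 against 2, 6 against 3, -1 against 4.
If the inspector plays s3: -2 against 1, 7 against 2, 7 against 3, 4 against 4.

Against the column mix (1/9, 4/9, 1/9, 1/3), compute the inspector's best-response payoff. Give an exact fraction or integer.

5

s1: (-5)·(1/9) + (6)·(4/9) + (2)·(1/9) + (-6)·(1/3) = 1/3.
s2: (1)·(1/9) + (-7)·(4/9) + (6)·(1/9) + (-1)·(1/3) = -8/3.
s3: (-2)·(1/9) + (7)·(4/9) + (7)·(1/9) + (4)·(1/3) = 5.
The best pure response is s3 with expected payoff 5.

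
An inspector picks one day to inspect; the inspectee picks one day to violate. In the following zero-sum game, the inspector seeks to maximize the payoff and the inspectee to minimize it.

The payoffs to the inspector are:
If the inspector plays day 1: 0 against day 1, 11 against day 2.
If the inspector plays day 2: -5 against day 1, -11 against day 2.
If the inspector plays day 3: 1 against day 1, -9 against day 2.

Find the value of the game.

Row day 2 is strictly dominated by row day 3, so the inspector never plays it.
The remaining 2×2 game on (day 1, day 3) × (day 1, day 2) has no saddle point. Let the inspector play day 1 with probability p; indifference gives (1−p) = 11p − 9(1−p), so p = 10/21.
Similarly the inspectee's optimal q on day 1 is 20/21, and the value is 0·(20/21) + (11)·(1/21) = 11/21.

11/21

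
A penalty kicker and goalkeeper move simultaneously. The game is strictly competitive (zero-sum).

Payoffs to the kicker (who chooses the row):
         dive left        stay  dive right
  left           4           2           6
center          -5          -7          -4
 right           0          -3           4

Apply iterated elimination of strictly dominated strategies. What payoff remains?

Column dive left is strictly dominated by stay for the goalkeeper (2<4, -7<-5, -3<0); eliminate dive left.
Column dive right is strictly dominated by stay for the goalkeeper (2<6, -7<-4, -3<4); eliminate dive right.
Row right is strictly dominated by row left (2>-3); eliminate right.
Row center is strictly dominated by row left (2>-7); eliminate center.
Only (left, stay) remains, with payoff 2.

2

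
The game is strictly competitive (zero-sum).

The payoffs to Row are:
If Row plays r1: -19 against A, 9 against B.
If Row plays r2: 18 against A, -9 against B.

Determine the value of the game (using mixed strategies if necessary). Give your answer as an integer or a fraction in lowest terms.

-9/55

Row minima are -19 and -9, so Row's maximin is -9; column maxima are 18 and 9, so Column's minimax is 9. These differ, so the equilibrium is in mixed strategies.
Let Row play r1 with probability p. Column is indifferent when −19p + 18(1−p) = 9p − 9(1−p), giving p = 27/55.
Let Column play A with probability q. Row is indifferent when −19q + 9(1−q) = 18q − 9(1−q), giving q = 18/55.
The value is -19·(18/55) + (9)·(37/55) = -9/55.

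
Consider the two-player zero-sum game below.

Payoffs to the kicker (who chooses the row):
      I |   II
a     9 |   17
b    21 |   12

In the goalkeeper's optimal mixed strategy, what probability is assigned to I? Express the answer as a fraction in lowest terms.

Row minima are 9 and 12, so the kicker's maximin is 12; column maxima are 21 and 17, so the goalkeeper's minimax is 17. These differ, so the equilibrium is in mixed strategies.
Let the goalkeeper play I with probability q. The kicker is indifferent when 9q + 17(1−q) = 21q + 12(1−q), giving q = 5/17.

5/17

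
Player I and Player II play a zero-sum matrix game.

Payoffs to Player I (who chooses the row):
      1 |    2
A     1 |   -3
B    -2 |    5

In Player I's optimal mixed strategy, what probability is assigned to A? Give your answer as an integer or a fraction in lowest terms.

7/11

Row minima are -3 and -2, so Player I's maximin is -2; column maxima are 1 and 5, so Player II's minimax is 1. These differ, so the equilibrium is in mixed strategies.
Let Player I play A with probability p. Player II is indifferent when p − 2(1−p) = −3p + 5(1−p), giving p = 7/11.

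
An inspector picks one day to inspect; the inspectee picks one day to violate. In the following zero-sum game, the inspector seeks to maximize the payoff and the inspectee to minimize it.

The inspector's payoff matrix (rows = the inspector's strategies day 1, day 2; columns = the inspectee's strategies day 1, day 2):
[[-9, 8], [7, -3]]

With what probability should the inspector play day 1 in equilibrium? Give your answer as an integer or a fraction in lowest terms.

10/27

Row minima are -9 and -3, so the inspector's maximin is -3; column maxima are 7 and 8, so the inspectee's minimax is 7. These differ, so the equilibrium is in mixed strategies.
Let the inspector play day 1 with probability p. The inspectee is indifferent when −9p + 7(1−p) = 8p − 3(1−p), giving p = 10/27.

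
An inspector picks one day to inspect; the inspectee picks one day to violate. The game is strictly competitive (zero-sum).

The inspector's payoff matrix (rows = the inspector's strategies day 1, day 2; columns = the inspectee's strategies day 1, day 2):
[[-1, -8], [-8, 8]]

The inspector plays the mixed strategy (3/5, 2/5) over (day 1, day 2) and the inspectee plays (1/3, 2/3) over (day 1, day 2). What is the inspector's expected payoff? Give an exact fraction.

Against (1/3, 2/3), each row's expected payoff is day 1: -17/3; day 2: 8/3.
Taking the (3/5, 2/5)-weighted average: (3/5)·(-17/3) + (2/5)·(8/3) = -7/3.

-7/3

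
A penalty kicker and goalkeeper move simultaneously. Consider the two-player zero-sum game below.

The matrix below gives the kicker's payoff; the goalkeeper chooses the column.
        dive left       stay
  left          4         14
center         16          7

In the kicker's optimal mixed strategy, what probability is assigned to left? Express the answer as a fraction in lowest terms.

Row minima are 4 and 7, so the kicker's maximin is 7; column maxima are 16 and 14, so the goalkeeper's minimax is 14. These differ, so the equilibrium is in mixed strategies.
Let the kicker play left with probability p. The goalkeeper is indifferent when 4p + 16(1−p) = 14p + 7(1−p), giving p = 9/19.

9/19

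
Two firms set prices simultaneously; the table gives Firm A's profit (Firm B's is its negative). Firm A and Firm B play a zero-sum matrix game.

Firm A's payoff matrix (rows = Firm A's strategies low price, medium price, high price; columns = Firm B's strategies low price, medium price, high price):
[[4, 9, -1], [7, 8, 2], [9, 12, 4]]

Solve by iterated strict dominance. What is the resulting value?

4

Column low price is strictly dominated by high price for Firm B (-1<4, 2<7, 4<9); eliminate low price.
Row low price is strictly dominated by row high price (12>9, 4>-1); eliminate low price.
Row medium price is strictly dominated by row high price (12>8, 4>2); eliminate medium price.
Column medium price is strictly dominated by high price for Firm B (4<12); eliminate medium price.
Only (high price, high price) remains, with payoff 4.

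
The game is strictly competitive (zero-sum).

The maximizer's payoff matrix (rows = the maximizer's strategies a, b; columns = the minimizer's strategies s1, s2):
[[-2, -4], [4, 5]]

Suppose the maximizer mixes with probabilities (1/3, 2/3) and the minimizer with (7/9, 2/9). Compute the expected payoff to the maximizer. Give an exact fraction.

2

Against (7/9, 2/9), each row's expected payoff is a: -22/9; b: 38/9.
Taking the (1/3, 2/3)-weighted average: (1/3)·(-22/9) + (2/3)·(38/9) = 2.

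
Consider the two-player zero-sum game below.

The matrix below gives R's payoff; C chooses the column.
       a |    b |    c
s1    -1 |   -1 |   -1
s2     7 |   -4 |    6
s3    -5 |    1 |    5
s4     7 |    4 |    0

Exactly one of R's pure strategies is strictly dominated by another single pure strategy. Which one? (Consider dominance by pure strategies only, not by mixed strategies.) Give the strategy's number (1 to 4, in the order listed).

Compare s1 with s4: 7 > -1, 4 > -1, 0 > -1.
So s4 strictly dominates s1 for R; s1 is strictly dominated.

1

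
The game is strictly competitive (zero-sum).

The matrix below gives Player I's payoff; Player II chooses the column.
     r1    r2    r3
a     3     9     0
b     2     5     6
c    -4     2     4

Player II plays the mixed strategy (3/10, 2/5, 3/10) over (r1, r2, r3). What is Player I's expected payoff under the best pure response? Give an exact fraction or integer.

9/2

a: (3)·(3/10) + (9)·(2/5) + (0)·(3/10) = 9/2.
b: (2)·(3/10) + (5)·(2/5) + (6)·(3/10) = 22/5.
c: (-4)·(3/10) + (2)·(2/5) + (4)·(3/10) = 4/5.
The best pure response is a with expected payoff 9/2.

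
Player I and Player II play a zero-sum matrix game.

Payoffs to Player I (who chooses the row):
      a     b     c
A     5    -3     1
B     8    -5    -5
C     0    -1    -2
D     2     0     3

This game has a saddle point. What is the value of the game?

0

Row minima: -3, -5, -2, 0 → Player I's maximin is 0.
Column maxima: 8, 0, 3 → Player II's minimax is 0.
They coincide at (D, b), so the value is 0.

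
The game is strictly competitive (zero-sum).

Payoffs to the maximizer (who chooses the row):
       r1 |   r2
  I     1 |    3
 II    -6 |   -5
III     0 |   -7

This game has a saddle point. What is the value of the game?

1

Row minima: 1, -6, -7 → the maximizer's maximin is 1.
Column maxima: 1, 3 → the minimizer's minimax is 1.
They coincide at (I, r1), so the value is 1.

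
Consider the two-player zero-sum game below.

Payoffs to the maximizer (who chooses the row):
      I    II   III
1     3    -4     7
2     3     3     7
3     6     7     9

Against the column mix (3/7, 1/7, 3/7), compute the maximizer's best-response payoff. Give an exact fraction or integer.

1: (3)·(3/7) + (-4)·(1/7) + (7)·(3/7) = 26/7.
2: (3)·(3/7) + (3)·(1/7) + (7)·(3/7) = 33/7.
3: (6)·(3/7) + (7)·(1/7) + (9)·(3/7) = 52/7.
The best pure response is 3 with expected payoff 52/7.

52/7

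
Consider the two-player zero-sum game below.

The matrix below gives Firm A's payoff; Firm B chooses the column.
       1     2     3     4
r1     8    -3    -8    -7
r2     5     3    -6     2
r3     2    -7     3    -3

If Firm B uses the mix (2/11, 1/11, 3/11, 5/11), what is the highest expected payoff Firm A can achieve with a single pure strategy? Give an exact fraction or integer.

5/11

r1: (8)·(2/11) + (-3)·(1/11) + (-8)·(3/11) + (-7)·(5/11) = -46/11.
r2: (5)·(2/11) + (3)·(1/11) + (-6)·(3/11) + (2)·(5/11) = 5/11.
r3: (2)·(2/11) + (-7)·(1/11) + (3)·(3/11) + (-3)·(5/11) = -9/11.
The best pure response is r2 with expected payoff 5/11.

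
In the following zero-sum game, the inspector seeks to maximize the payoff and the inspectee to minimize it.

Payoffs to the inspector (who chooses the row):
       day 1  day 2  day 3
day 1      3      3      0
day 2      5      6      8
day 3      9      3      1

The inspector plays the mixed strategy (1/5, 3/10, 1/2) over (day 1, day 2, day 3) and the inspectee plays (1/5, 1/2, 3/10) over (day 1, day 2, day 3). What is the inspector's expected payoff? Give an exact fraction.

207/50

Against (1/5, 1/2, 3/10), each row's expected payoff is day 1: 21/10; day 2: 32/5; day 3: 18/5.
Taking the (1/5, 3/10, 1/2)-weighted average: (1/5)·(21/10) + (3/10)·(32/5) + (1/2)·(18/5) = 207/50.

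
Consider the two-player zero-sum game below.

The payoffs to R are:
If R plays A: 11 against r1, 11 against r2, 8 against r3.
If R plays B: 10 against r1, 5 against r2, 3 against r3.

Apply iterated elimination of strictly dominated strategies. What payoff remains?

8

Row B is strictly dominated by row A (11>10, 11>5, 8>3); eliminate B.
Column r1 is strictly dominated by r3 for C (8<11); eliminate r1.
Column r2 is strictly dominated by r3 for C (8<11); eliminate r2.
Only (A, r3) remains, with payoff 8.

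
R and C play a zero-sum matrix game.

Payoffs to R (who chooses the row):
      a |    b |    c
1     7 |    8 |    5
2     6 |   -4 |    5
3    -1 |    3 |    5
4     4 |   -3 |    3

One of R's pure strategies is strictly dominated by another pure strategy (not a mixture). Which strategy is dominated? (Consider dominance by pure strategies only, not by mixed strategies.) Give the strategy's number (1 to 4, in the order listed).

4

Compare 4 with 1: 7 > 4, 8 > -3, 5 > 3.
So 1 strictly dominates 4 for R; 4 is strictly dominated.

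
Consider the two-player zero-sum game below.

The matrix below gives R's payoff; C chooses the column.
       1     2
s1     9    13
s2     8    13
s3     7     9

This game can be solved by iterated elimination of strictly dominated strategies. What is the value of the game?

9

Column 2 is strictly dominated by 1 for C (9<13, 8<13, 7<9); eliminate 2.
Row s2 is strictly dominated by row s1 (9>8); eliminate s2.
Row s3 is strictly dominated by row s1 (9>7); eliminate s3.
Only (s1, 1) remains, with payoff 9.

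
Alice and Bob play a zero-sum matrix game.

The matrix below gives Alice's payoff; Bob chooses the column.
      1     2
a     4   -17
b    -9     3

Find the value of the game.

Row minima are -17 and -9, so Alice's maximin is -9; column maxima are 4 and 3, so Bob's minimax is 3. These differ, so the equilibrium is in mixed strategies.
Let Alice play a with probability p. Bob is indifferent when 4p − 9(1−p) = −17p + 3(1−p), giving p = 4/11.
Let Bob play 1 with probability q. Alice is indifferent when 4q − 17(1−q) = −9q + 3(1−q), giving q = 20/33.
The value is 4·(20/33) + (-17)·(13/33) = -47/11.

-47/11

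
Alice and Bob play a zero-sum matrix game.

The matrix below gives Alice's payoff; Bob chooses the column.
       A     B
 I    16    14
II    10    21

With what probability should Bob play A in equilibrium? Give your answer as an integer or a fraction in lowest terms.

7/13

Row minima are 14 and 10, so Alice's maximin is 14; column maxima are 16 and 21, so Bob's minimax is 16. These differ, so the equilibrium is in mixed strategies.
Let Bob play A with probability q. Alice is indifferent when 16q + 14(1−q) = 10q + 21(1−q), giving q = 7/13.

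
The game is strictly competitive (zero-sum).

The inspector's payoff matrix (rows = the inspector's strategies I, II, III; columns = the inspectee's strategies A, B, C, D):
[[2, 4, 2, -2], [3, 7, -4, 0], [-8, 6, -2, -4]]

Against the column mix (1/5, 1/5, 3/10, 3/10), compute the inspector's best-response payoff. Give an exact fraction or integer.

6/5

I: (2)·(1/5) + (4)·(1/5) + (2)·(3/10) + (-2)·(3/10) = 6/5.
II: (3)·(1/5) + (7)·(1/5) + (-4)·(3/10) + (0)·(3/10) = 4/5.
III: (-8)·(1/5) + (6)·(1/5) + (-2)·(3/10) + (-4)·(3/10) = -11/5.
The best pure response is I with expected payoff 6/5.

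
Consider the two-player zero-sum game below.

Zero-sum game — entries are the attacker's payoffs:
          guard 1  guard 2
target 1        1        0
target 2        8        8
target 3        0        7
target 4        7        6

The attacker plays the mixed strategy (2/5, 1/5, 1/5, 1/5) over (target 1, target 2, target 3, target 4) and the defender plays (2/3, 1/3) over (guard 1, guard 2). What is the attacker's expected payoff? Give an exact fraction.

Against (2/3, 1/3), each row's expected payoff is target 1: 2/3; target 2: 8; target 3: 7/3; target 4: 20/3.
Taking the (2/5, 1/5, 1/5, 1/5)-weighted average: (2/5)·(2/3) + (1/5)·(8) + (1/5)·(7/3) + (1/5)·(20/3) = 11/3.

11/3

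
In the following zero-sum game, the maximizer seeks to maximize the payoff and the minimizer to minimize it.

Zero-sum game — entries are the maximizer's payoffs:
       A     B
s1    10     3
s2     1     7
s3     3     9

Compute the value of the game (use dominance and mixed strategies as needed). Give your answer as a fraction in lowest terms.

Row s2 is strictly dominated by row s3, so the maximizer never plays it.
The remaining 2×2 game on (s1, s3) × (A, B) has no saddle point. Let the maximizer play s1 with probability p; indifference gives 10p + 3(1−p) = 3p + 9(1−p), so p = 6/13.
Similarly the minimizer's optimal q on A is 6/13, and the value is 10·(6/13) + (3)·(7/13) = 81/13.

81/13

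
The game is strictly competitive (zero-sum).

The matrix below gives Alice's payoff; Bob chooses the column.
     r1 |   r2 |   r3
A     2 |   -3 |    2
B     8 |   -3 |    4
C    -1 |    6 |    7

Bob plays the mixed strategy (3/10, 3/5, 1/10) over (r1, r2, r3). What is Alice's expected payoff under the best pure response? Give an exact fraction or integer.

4

A: (2)·(3/10) + (-3)·(3/5) + (2)·(1/10) = -1.
B: (8)·(3/10) + (-3)·(3/5) + (4)·(1/10) = 1.
C: (-1)·(3/10) + (6)·(3/5) + (7)·(1/10) = 4.
The best pure response is C with expected payoff 4.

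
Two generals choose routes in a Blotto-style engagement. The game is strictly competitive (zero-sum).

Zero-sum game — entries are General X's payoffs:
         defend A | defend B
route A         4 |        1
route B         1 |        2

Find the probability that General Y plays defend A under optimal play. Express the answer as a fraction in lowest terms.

Row minima are 1 and 1, so General X's maximin is 1; column maxima are 4 and 2, so General Y's minimax is 2. These differ, so the equilibrium is in mixed strategies.
Let General Y play defend A with probability q. General X is indifferent when 4q + (1−q) = q + 2(1−q), giving q = 1/4.

1/4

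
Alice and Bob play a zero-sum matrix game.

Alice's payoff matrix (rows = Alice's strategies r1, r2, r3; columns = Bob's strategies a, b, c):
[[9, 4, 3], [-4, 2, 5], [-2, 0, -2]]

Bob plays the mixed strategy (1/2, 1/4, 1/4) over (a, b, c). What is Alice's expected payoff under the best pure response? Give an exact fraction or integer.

r1: (9)·(1/2) + (4)·(1/4) + (3)·(1/4) = 25/4.
r2: (-4)·(1/2) + (2)·(1/4) + (5)·(1/4) = -1/4.
r3: (-2)·(1/2) + (0)·(1/4) + (-2)·(1/4) = -3/2.
The best pure response is r1 with expected payoff 25/4.

25/4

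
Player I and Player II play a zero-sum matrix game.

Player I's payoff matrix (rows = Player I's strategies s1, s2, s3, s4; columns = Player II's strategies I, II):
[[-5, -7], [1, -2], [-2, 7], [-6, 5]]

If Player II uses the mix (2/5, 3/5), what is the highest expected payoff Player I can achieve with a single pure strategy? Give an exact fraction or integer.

17/5

s1: (-5)·(2/5) + (-7)·(3/5) = -31/5.
s2: (1)·(2/5) + (-2)·(3/5) = -4/5.
s3: (-2)·(2/5) + (7)·(3/5) = 17/5.
s4: (-6)·(2/5) + (5)·(3/5) = 3/5.
The best pure response is s3 with expected payoff 17/5.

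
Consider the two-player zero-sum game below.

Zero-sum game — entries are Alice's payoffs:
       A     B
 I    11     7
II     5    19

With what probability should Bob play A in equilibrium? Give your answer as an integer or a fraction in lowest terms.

2/3

Row minima are 7 and 5, so Alice's maximin is 7; column maxima are 11 and 19, so Bob's minimax is 11. These differ, so the equilibrium is in mixed strategies.
Let Bob play A with probability q. Alice is indifferent when 11q + 7(1−q) = 5q + 19(1−q), giving q = 2/3.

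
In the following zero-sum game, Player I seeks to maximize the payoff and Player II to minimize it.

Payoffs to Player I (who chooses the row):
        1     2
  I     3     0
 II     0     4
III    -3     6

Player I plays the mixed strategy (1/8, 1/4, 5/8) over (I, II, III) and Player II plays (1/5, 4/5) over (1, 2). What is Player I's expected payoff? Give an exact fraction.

7/2

Against (1/5, 4/5), each row's expected payoff is I: 3/5; II: 16/5; III: 21/5.
Taking the (1/8, 1/4, 5/8)-weighted average: (1/8)·(3/5) + (1/4)·(16/5) + (5/8)·(21/5) = 7/2.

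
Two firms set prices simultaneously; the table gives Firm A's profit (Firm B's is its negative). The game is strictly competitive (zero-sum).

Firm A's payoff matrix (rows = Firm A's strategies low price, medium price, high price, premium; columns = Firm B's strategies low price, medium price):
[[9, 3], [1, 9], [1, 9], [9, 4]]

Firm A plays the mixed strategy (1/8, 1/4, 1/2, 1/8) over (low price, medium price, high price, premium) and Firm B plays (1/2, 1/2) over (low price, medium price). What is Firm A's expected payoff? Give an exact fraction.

85/16

Against (1/2, 1/2), each row's expected payoff is low price: 6; medium price: 5; high price: 5; premium: 13/2.
Taking the (1/8, 1/4, 1/2, 1/8)-weighted average: (1/8)·(6) + (1/4)·(5) + (1/2)·(5) + (1/8)·(13/2) = 85/16.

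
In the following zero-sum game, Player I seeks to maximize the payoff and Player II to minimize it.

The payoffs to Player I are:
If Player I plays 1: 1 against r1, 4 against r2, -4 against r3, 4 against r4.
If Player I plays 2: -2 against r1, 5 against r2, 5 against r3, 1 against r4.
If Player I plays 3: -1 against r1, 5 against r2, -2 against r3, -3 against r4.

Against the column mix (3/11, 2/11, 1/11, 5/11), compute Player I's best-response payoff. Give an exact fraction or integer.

1: (1)·(3/11) + (4)·(2/11) + (-4)·(1/11) + (4)·(5/11) = 27/11.
2: (-2)·(3/11) + (5)·(2/11) + (5)·(1/11) + (1)·(5/11) = 14/11.
3: (-1)·(3/11) + (5)·(2/11) + (-2)·(1/11) + (-3)·(5/11) = -10/11.
The best pure response is 1 with expected payoff 27/11.

27/11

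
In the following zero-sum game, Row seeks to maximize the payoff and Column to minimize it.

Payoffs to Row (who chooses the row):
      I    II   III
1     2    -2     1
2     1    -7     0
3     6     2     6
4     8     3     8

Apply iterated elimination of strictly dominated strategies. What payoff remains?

3

Row 1 is strictly dominated by row 3 (6>2, 2>-2, 6>1); eliminate 1.
Column III is strictly dominated by II for Column (-7<0, 2<6, 3<8); eliminate III.
Row 2 is strictly dominated by row 3 (6>1, 2>-7); eliminate 2.
Column I is strictly dominated by II for Column (2<6, 3<8); eliminate I.
Row 3 is strictly dominated by row 4 (3>2); eliminate 3.
Only (4, II) remains, with payoff 3.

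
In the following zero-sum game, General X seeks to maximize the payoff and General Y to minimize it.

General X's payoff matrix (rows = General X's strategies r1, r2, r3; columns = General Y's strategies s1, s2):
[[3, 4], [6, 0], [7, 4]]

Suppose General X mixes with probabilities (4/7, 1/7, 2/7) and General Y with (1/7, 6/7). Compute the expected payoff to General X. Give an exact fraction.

176/49

Against (1/7, 6/7), each row's expected payoff is r1: 27/7; r2: 6/7; r3: 31/7.
Taking the (4/7, 1/7, 2/7)-weighted average: (4/7)·(27/7) + (1/7)·(6/7) + (2/7)·(31/7) = 176/49.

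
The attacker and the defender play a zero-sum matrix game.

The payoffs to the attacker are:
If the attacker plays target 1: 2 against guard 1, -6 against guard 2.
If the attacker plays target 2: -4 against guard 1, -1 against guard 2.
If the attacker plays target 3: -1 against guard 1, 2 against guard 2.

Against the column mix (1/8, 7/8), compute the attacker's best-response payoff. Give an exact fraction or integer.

target 1: (2)·(1/8) + (-6)·(7/8) = -5.
target 2: (-4)·(1/8) + (-1)·(7/8) = -11/8.
target 3: (-1)·(1/8) + (2)·(7/8) = 13/8.
The best pure response is target 3 with expected payoff 13/8.

13/8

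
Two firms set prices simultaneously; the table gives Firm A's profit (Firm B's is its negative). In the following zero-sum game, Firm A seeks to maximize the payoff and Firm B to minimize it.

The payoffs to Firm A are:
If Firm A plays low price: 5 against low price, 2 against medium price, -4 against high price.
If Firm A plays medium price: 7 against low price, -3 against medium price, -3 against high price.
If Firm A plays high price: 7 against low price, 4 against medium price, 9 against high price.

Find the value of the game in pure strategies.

Row minima: -4, -3, 4 → Firm A's maximin is 4.
Column maxima: 7, 4, 9 → Firm B's minimax is 4.
They coincide at (high price, medium price), so the value is 4.

4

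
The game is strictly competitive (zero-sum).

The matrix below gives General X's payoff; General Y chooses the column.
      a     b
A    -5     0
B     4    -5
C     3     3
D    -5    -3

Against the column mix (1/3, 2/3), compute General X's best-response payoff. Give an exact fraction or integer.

3

A: (-5)·(1/3) + (0)·(2/3) = -5/3.
B: (4)·(1/3) + (-5)·(2/3) = -2.
C: (3)·(1/3) + (3)·(2/3) = 3.
D: (-5)·(1/3) + (-3)·(2/3) = -11/3.
The best pure response is C with expected payoff 3.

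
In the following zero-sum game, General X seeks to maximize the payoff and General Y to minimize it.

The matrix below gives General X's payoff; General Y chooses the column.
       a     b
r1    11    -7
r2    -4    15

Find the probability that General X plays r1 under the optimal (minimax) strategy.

19/37

Row minima are -7 and -4, so General X's maximin is -4; column maxima are 11 and 15, so General Y's minimax is 11. These differ, so the equilibrium is in mixed strategies.
Let General X play r1 with probability p. General Y is indifferent when 11p − 4(1−p) = −7p + 15(1−p), giving p = 19/37.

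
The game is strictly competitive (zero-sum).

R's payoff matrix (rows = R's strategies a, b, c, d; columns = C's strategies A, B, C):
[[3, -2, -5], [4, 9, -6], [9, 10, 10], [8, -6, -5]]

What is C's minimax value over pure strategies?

9

The worst case (largest entry) in each column is A: 9, B: 10, C: 10.
The best (smallest) of these is 9.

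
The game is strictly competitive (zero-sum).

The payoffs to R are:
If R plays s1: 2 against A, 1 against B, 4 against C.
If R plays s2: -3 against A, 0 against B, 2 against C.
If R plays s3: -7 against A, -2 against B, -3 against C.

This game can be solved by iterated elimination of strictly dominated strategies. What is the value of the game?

Column C is strictly dominated by A for C (2<4, -3<2, -7<-3); eliminate C.
Row s2 is strictly dominated by row s1 (2>-3, 1>0); eliminate s2.
Row s3 is strictly dominated by row s1 (2>-7, 1>-2); eliminate s3.
Column A is strictly dominated by B for C (1<2); eliminate A.
Only (s1, B) remains, with payoff 1.

1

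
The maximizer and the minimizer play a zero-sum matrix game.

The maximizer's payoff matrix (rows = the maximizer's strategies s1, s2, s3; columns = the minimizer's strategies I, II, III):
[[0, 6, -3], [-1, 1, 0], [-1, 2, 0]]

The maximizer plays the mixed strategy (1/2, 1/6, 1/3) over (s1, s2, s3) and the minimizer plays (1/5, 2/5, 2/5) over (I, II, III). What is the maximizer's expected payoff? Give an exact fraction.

Against (1/5, 2/5, 2/5), each row's expected payoff is s1: 6/5; s2: 1/5; s3: 3/5.
Taking the (1/2, 1/6, 1/3)-weighted average: (1/2)·(6/5) + (1/6)·(1/5) + (1/3)·(3/5) = 5/6.

5/6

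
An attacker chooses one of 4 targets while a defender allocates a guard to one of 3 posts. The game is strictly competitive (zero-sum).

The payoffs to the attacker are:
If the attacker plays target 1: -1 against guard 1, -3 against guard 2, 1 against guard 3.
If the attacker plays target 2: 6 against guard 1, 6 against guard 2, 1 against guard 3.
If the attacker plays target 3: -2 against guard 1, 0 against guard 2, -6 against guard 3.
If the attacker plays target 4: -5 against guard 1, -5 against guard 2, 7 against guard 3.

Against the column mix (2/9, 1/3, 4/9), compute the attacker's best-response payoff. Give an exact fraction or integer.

target 1: (-1)·(2/9) + (-3)·(1/3) + (1)·(4/9) = -7/9.
target 2: (6)·(2/9) + (6)·(1/3) + (1)·(4/9) = 34/9.
target 3: (-2)·(2/9) + (0)·(1/3) + (-6)·(4/9) = -28/9.
target 4: (-5)·(2/9) + (-5)·(1/3) + (7)·(4/9) = 1/3.
The best pure response is target 2 with expected payoff 34/9.

34/9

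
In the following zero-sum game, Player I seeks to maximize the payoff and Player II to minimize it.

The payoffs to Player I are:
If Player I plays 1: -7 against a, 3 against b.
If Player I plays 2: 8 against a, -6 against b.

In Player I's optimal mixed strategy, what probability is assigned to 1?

7/12

Row minima are -7 and -6, so Player I's maximin is -6; column maxima are 8 and 3, so Player II's minimax is 3. These differ, so the equilibrium is in mixed strategies.
Let Player I play 1 with probability p. Player II is indifferent when −7p + 8(1−p) = 3p − 6(1−p), giving p = 7/12.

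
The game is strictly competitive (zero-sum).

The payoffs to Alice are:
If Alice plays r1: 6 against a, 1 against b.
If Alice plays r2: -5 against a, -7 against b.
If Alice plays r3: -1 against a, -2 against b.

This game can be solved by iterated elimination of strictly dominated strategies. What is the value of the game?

Column a is strictly dominated by b for Bob (1<6, -7<-5, -2<-1); eliminate a.
Row r3 is strictly dominated by row r1 (1>-2); eliminate r3.
Row r2 is strictly dominated by row r1 (1>-7); eliminate r2.
Only (r1, b) remains, with payoff 1.

1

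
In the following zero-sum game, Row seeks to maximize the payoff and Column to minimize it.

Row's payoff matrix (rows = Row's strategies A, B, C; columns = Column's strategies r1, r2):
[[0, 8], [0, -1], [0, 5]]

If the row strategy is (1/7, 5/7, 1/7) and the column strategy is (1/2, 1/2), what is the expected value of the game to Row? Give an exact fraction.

4/7

Against (1/2, 1/2), each row's expected payoff is A: 4; B: -1/2; C: 5/2.
Taking the (1/7, 5/7, 1/7)-weighted average: (1/7)·(4) + (5/7)·(-1/2) + (1/7)·(5/2) = 4/7.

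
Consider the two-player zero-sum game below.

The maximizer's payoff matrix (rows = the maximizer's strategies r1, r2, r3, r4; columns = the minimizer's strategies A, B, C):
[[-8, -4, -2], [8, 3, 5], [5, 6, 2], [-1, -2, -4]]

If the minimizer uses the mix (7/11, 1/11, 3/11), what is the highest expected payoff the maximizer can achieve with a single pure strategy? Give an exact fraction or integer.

r1: (-8)·(7/11) + (-4)·(1/11) + (-2)·(3/11) = -6.
r2: (8)·(7/11) + (3)·(1/11) + (5)·(3/11) = 74/11.
r3: (5)·(7/11) + (6)·(1/11) + (2)·(3/11) = 47/11.
r4: (-1)·(7/11) + (-2)·(1/11) + (-4)·(3/11) = -21/11.
The best pure response is r2 with expected payoff 74/11.

74/11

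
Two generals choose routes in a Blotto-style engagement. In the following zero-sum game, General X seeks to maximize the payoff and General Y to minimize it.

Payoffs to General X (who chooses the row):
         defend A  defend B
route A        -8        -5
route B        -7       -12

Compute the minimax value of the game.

-61/8

Row minima are -8 and -12, so General X's maximin is -8; column maxima are -7 and -5, so General Y's minimax is -7. These differ, so the equilibrium is in mixed strategies.
Let General X play route A with probability p. General Y is indifferent when −8p − 7(1−p) = −5p − 12(1−p), giving p = 5/8.
Let General Y play defend A with probability q. General X is indifferent when −8q − 5(1−q) = −7q − 12(1−q), giving q = 7/8.
The value is -8·(7/8) + (-5)·(1/8) = -61/8.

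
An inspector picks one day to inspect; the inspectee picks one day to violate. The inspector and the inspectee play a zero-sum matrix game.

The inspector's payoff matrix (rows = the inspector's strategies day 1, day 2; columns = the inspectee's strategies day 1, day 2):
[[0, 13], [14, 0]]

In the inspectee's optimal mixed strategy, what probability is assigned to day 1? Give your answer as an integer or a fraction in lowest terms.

13/27

Row minima are 0 and 0, so the inspector's maximin is 0; column maxima are 14 and 13, so the inspectee's minimax is 13. These differ, so the equilibrium is in mixed strategies.
Let the inspectee play day 1 with probability q. The inspector is indifferent when 13(1−q) = 14q, giving q = 13/27.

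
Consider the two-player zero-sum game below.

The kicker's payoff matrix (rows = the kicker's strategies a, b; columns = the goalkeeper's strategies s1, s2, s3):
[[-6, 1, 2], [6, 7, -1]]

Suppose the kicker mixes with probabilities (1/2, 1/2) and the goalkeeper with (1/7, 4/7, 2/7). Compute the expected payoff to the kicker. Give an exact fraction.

17/7

Against (1/7, 4/7, 2/7), each row's expected payoff is a: 2/7; b: 32/7.
Taking the (1/2, 1/2)-weighted average: (1/2)·(2/7) + (1/2)·(32/7) = 17/7.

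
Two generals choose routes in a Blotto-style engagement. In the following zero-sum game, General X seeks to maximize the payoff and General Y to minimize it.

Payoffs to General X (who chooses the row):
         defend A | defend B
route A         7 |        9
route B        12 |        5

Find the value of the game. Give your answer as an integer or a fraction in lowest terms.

Row minima are 7 and 5, so General X's maximin is 7; column maxima are 12 and 9, so General Y's minimax is 9. These differ, so the equilibrium is in mixed strategies.
Let General X play route A with probability p. General Y is indifferent when 7p + 12(1−p) = 9p + 5(1−p), giving p = 7/9.
Let General Y play defend A with probability q. General X is indifferent when 7q + 9(1−q) = 12q + 5(1−q), giving q = 4/9.
The value is 7·(4/9) + (9)·(5/9) = 73/9.

73/9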